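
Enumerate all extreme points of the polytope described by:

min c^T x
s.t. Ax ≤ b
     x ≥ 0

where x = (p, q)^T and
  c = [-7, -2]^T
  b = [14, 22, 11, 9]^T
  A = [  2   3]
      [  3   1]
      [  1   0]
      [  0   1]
Each vertex is the intersection of two constraint boundaries that also satisfies all remaining constraints:
  p = 0 and q = 0 → (0, 0)
  2p + 3q = 14 and q = 0 → (7, 0)
  2p + 3q = 14 and p = 0 → (0, 4.667)

Vertices: (0, 0), (7, 0), (0, 4.667)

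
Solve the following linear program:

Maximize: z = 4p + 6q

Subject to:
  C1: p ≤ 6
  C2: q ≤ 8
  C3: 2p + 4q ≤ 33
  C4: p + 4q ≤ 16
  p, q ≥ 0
Each vertex is the intersection of two constraint boundaries that also satisfies all remaining constraints:
  p = 0 and q = 0 → (0, 0)
  p = 6 and q = 0 → (6, 0)
  p = 6 and p + 4q = 16 → (6, 2.5)
  p + 4q = 16 and p = 0 → (0, 4)

Evaluating z = 4p + 6q at each vertex:
  (0, 0): z = 0
  (6, 0): z = 24
  (6, 2.5): z = 39
  (0, 4): z = 24

The maximum is at (6, 2.5) with z = 39.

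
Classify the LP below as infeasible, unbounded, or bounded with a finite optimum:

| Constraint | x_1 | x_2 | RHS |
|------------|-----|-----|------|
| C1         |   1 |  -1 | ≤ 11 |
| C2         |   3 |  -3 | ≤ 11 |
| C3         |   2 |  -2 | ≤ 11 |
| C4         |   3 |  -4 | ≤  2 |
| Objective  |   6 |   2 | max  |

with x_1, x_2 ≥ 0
Feasible point: (0, 0) satisfies every constraint, so the LP is feasible.
Direction d = (0, 1): for each constraint row a, a·d ≤ 0 —
  (1)(0) + (-1)(1) = -1 ≤ 0
  (3)(0) + (-3)(1) = -3 ≤ 0
  (2)(0) + (-2)(1) = -2 ≤ 0
  (3)(0) + (-4)(1) = -4 ≤ 0
and d ≥ 0, so (0, 0) + t·d stays feasible for every t ≥ 0. Along this ray z = 6x_1 + 2x_2 changes by 2 per unit t, so z → +∞.

Unbounded — the objective can increase without bound over the feasible region.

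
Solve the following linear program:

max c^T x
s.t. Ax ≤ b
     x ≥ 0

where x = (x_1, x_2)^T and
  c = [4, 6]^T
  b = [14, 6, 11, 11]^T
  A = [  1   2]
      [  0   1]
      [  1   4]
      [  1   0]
Each vertex is the intersection of two constraint boundaries that also satisfies all remaining constraints:
  x_1 = 0 and x_2 = 0 → (0, 0)
  x_1 + 4x_2 = 11 and x_1 = 11 → (11, 0)
  x_1 + 4x_2 = 11 and x_1 = 0 → (0, 2.75)

Evaluating z = 4x_1 + 6x_2 at each vertex:
  (0, 0): z = 0
  (11, 0): z = 44
  (0, 2.75): z = 16.5

The maximum is at (11, 0) with z = 44.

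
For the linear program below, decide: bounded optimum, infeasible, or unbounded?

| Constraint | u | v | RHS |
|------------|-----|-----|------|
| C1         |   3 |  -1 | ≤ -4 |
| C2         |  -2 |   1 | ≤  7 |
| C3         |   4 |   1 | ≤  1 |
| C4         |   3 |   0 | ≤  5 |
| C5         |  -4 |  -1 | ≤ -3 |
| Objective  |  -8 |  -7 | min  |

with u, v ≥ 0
C3 requires 4u + v ≤ 1, while C5 (-4u - v ≤ -3) is equivalent to 4u + v ≥ 3. Together they would need 3 ≤ 4u + v ≤ 1, which is impossible since 3 > 1. No point satisfies all constraints.

Infeasible — the constraint set is empty.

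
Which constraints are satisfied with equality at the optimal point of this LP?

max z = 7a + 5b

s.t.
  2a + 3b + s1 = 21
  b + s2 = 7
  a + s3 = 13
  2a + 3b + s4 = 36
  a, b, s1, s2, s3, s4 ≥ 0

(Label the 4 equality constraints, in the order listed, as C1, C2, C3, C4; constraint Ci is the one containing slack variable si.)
Optimal: a = 10.5, b = 0
Binding: C1, b ≥ 0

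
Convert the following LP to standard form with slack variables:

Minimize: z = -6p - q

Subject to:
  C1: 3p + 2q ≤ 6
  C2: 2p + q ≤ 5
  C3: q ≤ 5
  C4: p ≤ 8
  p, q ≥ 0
min z = -6p - q

s.t.
  3p + 2q + s1 = 6
  2p + q + s2 = 5
  q + s3 = 5
  p + s4 = 8
  p, q, s1, s2, s3, s4 ≥ 0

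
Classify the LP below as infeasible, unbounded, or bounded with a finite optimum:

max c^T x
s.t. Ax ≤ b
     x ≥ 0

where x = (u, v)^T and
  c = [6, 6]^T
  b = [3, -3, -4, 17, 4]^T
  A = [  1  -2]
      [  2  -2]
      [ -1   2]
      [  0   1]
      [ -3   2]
One constraint requires u - 2v ≤ 3, while the constraint -u + 2v ≤ -4 is equivalent to u - 2v ≥ 4. Together they would need 4 ≤ u - 2v ≤ 3, which is impossible since 4 > 3. No point satisfies all constraints.

Infeasible: no point satisfies all constraints simultaneously.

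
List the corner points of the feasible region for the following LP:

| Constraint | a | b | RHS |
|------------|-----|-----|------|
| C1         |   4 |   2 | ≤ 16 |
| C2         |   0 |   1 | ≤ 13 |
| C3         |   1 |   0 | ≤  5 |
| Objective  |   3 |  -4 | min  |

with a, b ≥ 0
Each vertex is the intersection of two constraint boundaries that also satisfies all remaining constraints:
  a = 0 and b = 0 → (0, 0)
  4a + 2b = 16 and b = 0 → (4, 0)
  4a + 2b = 16 and a = 0 → (0, 8)

Vertices: (0, 0), (4, 0), (0, 8)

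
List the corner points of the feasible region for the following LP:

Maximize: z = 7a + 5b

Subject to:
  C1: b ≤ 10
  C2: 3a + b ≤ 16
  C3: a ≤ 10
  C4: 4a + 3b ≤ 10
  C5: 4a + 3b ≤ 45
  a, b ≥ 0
Each vertex is the intersection of two constraint boundaries that also satisfies all remaining constraints:
  a = 0 and b = 0 → (0, 0)
  4a + 3b = 10 and b = 0 → (2.5, 0)
  4a + 3b = 10 and a = 0 → (0, 3.333)

Vertices: (0, 0), (2.5, 0), (0, 3.333)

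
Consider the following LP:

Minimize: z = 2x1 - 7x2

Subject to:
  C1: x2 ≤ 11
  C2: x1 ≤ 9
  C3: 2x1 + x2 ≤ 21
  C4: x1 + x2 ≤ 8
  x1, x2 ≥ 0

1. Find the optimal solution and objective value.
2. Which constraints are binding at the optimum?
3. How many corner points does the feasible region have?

1. x1 = 0, x2 = 8, z = -56
2. C4, x1 ≥ 0
3. 3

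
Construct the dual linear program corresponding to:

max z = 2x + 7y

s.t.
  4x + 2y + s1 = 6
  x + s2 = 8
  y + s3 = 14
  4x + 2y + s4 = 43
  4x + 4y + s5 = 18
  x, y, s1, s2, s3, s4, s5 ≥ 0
Minimize: z = 6y1 + 8y2 + 14y3 + 43y4 + 18y5

Subject to:
  C1: -4y1 - y2 - 4y4 - 4y5 ≤ -2
  C2: -2y1 - y3 - 2y4 - 4y5 ≤ -7
  y1, y2, y3, y4, y5 ≥ 0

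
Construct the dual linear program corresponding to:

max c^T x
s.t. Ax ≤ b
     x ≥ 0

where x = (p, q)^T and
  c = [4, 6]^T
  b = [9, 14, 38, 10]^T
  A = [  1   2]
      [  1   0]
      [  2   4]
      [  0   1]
Minimize: z = 9y1 + 14y2 + 38y3 + 10y4

Subject to:
  C1: -y1 - y2 - 2y3 ≤ -4
  C2: -2y1 - 4y3 - y4 ≤ -6
  y1, y2, y3, y4 ≥ 0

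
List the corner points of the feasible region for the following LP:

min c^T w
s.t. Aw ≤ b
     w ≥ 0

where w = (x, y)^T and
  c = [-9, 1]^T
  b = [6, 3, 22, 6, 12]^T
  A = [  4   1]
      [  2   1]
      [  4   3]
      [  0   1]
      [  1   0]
Each vertex is the intersection of two constraint boundaries that also satisfies all remaining constraints:
  x = 0 and y = 0 → (0, 0)
  4x + y = 6 and 2x + y = 3 → (1.5, 0)
  2x + y = 3 and x = 0 → (0, 3)

Vertices: (0, 0), (1.5, 0), (0, 3)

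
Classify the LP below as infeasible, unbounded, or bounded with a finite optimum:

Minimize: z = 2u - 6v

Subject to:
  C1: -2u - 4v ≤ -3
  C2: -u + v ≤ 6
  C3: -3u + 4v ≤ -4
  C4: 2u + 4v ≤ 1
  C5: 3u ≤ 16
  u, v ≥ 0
C4 requires 2u + 4v ≤ 1, while C1 (-2u - 4v ≤ -3) is equivalent to 2u + 4v ≥ 3. Together they would need 3 ≤ 2u + 4v ≤ 1, which is impossible since 3 > 1. No point satisfies all constraints.

Infeasible — the constraint set is empty.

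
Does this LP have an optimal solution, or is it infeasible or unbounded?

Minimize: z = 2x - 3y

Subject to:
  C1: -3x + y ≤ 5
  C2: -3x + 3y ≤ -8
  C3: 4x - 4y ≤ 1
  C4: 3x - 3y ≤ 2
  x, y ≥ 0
C4 requires 3x - 3y ≤ 2, while C2 (-3x + 3y ≤ -8) is equivalent to 3x - 3y ≥ 8. Together they would need 8 ≤ 3x - 3y ≤ 2, which is impossible since 8 > 2. No point satisfies all constraints.

Infeasible: no point satisfies all constraints simultaneously.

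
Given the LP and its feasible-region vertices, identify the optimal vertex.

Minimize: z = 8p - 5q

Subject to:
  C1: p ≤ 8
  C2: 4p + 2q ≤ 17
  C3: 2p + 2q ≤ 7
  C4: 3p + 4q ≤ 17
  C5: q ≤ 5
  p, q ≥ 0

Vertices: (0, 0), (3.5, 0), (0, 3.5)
(0, 3.5) with z = -17.5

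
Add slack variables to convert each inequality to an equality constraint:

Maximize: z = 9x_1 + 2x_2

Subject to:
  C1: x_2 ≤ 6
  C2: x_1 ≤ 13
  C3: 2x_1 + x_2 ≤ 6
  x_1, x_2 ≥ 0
max z = 9x_1 + 2x_2

s.t.
  x_2 + s1 = 6
  x_1 + s2 = 13
  2x_1 + x_2 + s3 = 6
  x_1, x_2, s1, s2, s3 ≥ 0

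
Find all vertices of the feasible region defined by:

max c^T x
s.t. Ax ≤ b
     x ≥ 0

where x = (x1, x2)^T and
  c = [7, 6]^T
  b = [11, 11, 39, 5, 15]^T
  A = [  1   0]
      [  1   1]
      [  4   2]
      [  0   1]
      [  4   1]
Each vertex is the intersection of two constraint boundaries that also satisfies all remaining constraints:
  x1 = 0 and x2 = 0 → (0, 0)
  4x1 + x2 = 15 and x2 = 0 → (3.75, 0)
  x2 = 5 and 4x1 + x2 = 15 → (2.5, 5)
  x2 = 5 and x1 = 0 → (0, 5)

Vertices: (0, 0), (3.75, 0), (2.5, 5), (0, 5)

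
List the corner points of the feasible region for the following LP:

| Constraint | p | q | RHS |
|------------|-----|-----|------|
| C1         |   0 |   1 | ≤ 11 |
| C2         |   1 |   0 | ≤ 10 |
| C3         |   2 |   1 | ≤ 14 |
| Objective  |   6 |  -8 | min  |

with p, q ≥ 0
Each vertex is the intersection of two constraint boundaries that also satisfies all remaining constraints:
  p = 0 and q = 0 → (0, 0)
  2p + q = 14 and q = 0 → (7, 0)
  q = 11 and 2p + q = 14 → (1.5, 11)
  q = 11 and p = 0 → (0, 11)

Vertices: (0, 0), (7, 0), (1.5, 11), (0, 11)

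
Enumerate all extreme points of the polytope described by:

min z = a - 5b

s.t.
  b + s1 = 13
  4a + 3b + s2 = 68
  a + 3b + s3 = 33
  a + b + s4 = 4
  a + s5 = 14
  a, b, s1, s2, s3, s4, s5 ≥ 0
Each vertex is the intersection of two constraint boundaries that also satisfies all remaining constraints:
  a = 0 and b = 0 → (0, 0)
  a + b = 4 and b = 0 → (4, 0)
  a + b = 4 and a = 0 → (0, 4)

Vertices: (0, 0), (4, 0), (0, 4)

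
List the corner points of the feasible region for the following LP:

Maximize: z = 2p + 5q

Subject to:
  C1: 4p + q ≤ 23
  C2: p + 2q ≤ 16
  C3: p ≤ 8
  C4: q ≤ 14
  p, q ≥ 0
Each vertex is the intersection of two constraint boundaries that also satisfies all remaining constraints:
  p = 0 and q = 0 → (0, 0)
  4p + q = 23 and q = 0 → (5.75, 0)
  4p + q = 23 and p + 2q = 16 → (4.286, 5.857)
  p + 2q = 16 and p = 0 → (0, 8)

Vertices: (0, 0), (5.75, 0), (4.286, 5.857), (0, 8)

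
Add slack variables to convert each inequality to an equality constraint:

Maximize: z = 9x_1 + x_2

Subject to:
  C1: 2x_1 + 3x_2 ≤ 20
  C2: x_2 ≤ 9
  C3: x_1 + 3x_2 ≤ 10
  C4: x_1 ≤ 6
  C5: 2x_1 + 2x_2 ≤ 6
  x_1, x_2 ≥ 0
max z = 9x_1 + x_2

s.t.
  2x_1 + 3x_2 + s1 = 20
  x_2 + s2 = 9
  x_1 + 3x_2 + s3 = 10
  x_1 + s4 = 6
  2x_1 + 2x_2 + s5 = 6
  x_1, x_2, s1, s2, s3, s4, s5 ≥ 0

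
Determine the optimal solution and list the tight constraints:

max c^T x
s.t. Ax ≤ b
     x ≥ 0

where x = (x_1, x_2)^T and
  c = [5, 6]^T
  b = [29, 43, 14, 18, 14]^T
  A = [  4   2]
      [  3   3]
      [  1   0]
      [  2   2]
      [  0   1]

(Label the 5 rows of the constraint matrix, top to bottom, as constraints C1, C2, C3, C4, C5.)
Optimal: x_1 = 0, x_2 = 9
Slack at optimum:
  C1: slack = 11
  C2: slack = 16
  C3: slack = 14
  C4: slack = 0 (binding)
  C5: slack = 5
  x_1 ≥ 0: x_1 = 0 (binding)
  x_2 ≥ 0: x_2 = 9
Binding constraints: C4, x_1 ≥ 0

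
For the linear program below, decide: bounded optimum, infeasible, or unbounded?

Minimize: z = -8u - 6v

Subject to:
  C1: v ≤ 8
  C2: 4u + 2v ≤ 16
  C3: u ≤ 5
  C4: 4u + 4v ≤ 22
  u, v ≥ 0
The point (2.5, 3) satisfies every constraint, so the LP is feasible; the constraints give u ≤ 5 and v ≤ 8, which with u, v ≥ 0 keep the feasible region inside a bounded box. A feasible, bounded LP attains a finite optimum at a vertex.

Evaluating z = -8u - 6v at each vertex:
  (0, 0): z = 0
  (4, 0): z = -32
  (2.5, 3): z = -38
  (0, 5.5): z = -33

The LP has an optimal solution: (2.5, 3) with z = -38.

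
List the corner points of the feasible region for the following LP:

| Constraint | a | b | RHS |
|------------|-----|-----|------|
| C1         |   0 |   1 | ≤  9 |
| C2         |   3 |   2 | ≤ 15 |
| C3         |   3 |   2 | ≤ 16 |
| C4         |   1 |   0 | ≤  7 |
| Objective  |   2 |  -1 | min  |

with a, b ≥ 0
Each vertex is the intersection of two constraint boundaries that also satisfies all remaining constraints:
  a = 0 and b = 0 → (0, 0)
  3a + 2b = 15 and b = 0 → (5, 0)
  3a + 2b = 15 and a = 0 → (0, 7.5)

Vertices: (0, 0), (5, 0), (0, 7.5)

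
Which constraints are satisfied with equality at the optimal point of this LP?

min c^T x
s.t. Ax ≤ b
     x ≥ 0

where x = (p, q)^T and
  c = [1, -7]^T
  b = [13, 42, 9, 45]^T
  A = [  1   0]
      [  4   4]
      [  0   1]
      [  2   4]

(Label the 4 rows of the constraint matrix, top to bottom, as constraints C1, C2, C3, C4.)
Optimal: p = 0, q = 9
Binding: C3, p ≥ 0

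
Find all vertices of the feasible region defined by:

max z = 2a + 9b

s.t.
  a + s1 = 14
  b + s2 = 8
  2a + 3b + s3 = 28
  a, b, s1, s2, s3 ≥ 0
Each vertex is the intersection of two constraint boundaries that also satisfies all remaining constraints:
  a = 0 and b = 0 → (0, 0)
  a = 14 and 2a + 3b = 28 → (14, 0)
  b = 8 and 2a + 3b = 28 → (2, 8)
  b = 8 and a = 0 → (0, 8)

Vertices: (0, 0), (14, 0), (2, 8), (0, 8)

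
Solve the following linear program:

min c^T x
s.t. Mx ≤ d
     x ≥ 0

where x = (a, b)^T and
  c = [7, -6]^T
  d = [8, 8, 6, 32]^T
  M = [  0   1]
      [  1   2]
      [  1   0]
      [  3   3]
Each vertex is the intersection of two constraint boundaries that also satisfies all remaining constraints:
  a = 0 and b = 0 → (0, 0)
  a = 6 and b = 0 → (6, 0)
  a + 2b = 8 and a = 6 → (6, 1)
  a + 2b = 8 and a = 0 → (0, 4)

Evaluating z = 7a - 6b at each vertex:
  (0, 0): z = 0
  (6, 0): z = 42
  (6, 1): z = 36
  (0, 4): z = -24

The minimum is at (0, 4) with z = -24.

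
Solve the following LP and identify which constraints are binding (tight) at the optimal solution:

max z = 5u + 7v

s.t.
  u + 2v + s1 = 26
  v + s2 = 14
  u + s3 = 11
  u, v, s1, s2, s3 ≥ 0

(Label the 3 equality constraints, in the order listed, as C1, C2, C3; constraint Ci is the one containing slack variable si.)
Optimal: u = 11, v = 7.5
Slack at optimum:
  C1: slack = 0 (binding)
  C2: slack = 6.5
  C3: slack = 0 (binding)
  u ≥ 0: u = 11
  v ≥ 0: v = 7.5
Binding constraints: C1, C3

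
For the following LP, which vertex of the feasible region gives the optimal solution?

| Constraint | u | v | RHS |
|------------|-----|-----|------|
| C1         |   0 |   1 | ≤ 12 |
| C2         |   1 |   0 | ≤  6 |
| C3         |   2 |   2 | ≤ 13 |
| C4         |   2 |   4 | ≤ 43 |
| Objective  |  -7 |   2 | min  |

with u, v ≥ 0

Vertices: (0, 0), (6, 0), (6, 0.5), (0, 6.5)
(6, 0) with z = -42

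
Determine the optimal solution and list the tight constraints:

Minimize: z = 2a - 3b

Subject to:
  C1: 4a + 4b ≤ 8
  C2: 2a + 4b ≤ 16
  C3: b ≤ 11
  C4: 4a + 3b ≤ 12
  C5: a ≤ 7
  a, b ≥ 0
Optimal: a = 0, b = 2
Slack at optimum:
  C1: slack = 0 (binding)
  C2: slack = 8
  C3: slack = 9
  C4: slack = 6
  C5: slack = 7
  a ≥ 0: a = 0 (binding)
  b ≥ 0: b = 2
Binding constraints: C1, a ≥ 0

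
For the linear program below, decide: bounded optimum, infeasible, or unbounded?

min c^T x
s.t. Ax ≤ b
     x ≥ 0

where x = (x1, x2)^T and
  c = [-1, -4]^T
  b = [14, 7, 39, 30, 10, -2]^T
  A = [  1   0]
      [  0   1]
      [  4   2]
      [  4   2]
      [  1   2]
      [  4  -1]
The point (0, 5) satisfies every constraint, so the LP is feasible; the constraints give x1 ≤ 14 and x2 ≤ 7, which with x1, x2 ≥ 0 keep the feasible region inside a bounded box. A feasible, bounded LP attains a finite optimum at a vertex.

Feasible with finite optimum z* = -20 at (0, 5).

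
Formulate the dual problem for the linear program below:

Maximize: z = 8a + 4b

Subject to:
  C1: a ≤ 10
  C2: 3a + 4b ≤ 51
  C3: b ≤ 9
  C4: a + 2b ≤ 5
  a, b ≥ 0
Minimize: z = 10y1 + 51y2 + 9y3 + 5y4

Subject to:
  C1: -y1 - 3y2 - y4 ≤ -8
  C2: -4y2 - y3 - 2y4 ≤ -4
  y1, y2, y3, y4 ≥ 0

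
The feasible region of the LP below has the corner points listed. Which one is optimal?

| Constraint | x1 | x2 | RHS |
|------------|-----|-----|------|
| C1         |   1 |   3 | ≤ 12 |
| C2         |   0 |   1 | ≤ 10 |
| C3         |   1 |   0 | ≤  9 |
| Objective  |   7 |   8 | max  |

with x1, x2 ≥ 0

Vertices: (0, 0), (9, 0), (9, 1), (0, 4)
(9, 1) with z = 71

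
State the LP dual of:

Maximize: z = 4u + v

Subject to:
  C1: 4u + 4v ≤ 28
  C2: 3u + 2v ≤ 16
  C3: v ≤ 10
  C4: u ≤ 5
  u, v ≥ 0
Minimize: z = 28y1 + 16y2 + 10y3 + 5y4

Subject to:
  C1: -4y1 - 3y2 - y4 ≤ -4
  C2: -4y1 - 2y2 - y3 ≤ -1
  y1, y2, y3, y4 ≥ 0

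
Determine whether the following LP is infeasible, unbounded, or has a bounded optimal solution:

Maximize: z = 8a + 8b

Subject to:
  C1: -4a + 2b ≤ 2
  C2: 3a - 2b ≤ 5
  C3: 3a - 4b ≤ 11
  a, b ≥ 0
Feasible point: (0, 0) satisfies every constraint, so the LP is feasible.
Direction d = (1, 2): for each constraint row a, a·d ≤ 0 —
  (-4)(1) + (2)(2) = 0 ≤ 0
  (3)(1) + (-2)(2) = -1 ≤ 0
  (3)(1) + (-4)(2) = -5 ≤ 0
and d ≥ 0, so (0, 0) + t·d stays feasible for every t ≥ 0. Along this ray z = 8a + 8b changes by 24 per unit t, so z → +∞.

Unbounded — the objective can increase without bound over the feasible region.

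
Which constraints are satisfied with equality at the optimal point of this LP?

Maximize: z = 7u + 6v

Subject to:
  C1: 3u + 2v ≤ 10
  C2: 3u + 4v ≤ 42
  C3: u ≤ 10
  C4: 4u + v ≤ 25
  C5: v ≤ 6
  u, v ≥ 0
Optimal: u = 0, v = 5
Slack at optimum:
  C1: slack = 0 (binding)
  C2: slack = 22
  C3: slack = 10
  C4: slack = 20
  C5: slack = 1
  u ≥ 0: u = 0 (binding)
  v ≥ 0: v = 5
Binding constraints: C1, u ≥ 0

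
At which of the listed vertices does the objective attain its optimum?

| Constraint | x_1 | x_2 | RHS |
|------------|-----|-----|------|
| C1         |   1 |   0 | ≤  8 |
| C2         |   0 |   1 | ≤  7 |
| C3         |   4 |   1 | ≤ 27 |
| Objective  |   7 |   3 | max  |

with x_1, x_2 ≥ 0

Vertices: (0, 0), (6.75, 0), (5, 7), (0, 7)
Evaluating z = 7x_1 + 3x_2 at each vertex:
  (0, 0): z = 0
  (6.75, 0): z = 47.25
  (5, 7): z = 56
  (0, 7): z = 21

The largest value is z = 56, attained at (5, 7).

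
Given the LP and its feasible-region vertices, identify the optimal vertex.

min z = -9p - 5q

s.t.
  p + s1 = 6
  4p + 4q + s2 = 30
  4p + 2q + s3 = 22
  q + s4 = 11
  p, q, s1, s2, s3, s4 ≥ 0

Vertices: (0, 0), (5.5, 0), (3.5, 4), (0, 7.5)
(3.5, 4) with z = -51.5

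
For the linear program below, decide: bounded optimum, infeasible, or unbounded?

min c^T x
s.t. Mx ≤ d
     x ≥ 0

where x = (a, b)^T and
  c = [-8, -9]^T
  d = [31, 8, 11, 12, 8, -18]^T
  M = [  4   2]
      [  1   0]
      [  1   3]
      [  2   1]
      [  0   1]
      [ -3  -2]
The point (5, 2) satisfies every constraint, so the LP is feasible; the constraints give a ≤ 8 and b ≤ 8, which with a, b ≥ 0 keep the feasible region inside a bounded box. A feasible, bounded LP attains a finite optimum at a vertex.

Evaluating z = -8a - 9b at each vertex:
  (6, 0): z = -48
  (5, 2): z = -58
  (4.571, 2.143): z = -55.86

The LP has an optimal solution: (5, 2) with z = -58.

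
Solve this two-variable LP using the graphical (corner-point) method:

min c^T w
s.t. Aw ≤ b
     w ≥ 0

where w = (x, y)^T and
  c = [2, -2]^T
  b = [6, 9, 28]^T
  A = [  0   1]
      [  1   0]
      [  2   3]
x = 0, y = 6, z = -12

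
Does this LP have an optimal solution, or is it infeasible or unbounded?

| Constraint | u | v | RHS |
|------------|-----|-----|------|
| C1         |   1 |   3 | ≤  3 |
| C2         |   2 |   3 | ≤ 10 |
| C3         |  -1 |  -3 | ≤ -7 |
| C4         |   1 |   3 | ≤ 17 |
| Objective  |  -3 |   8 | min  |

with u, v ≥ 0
C1 requires u + 3v ≤ 3, while C3 (-u - 3v ≤ -7) is equivalent to u + 3v ≥ 7. Together they would need 7 ≤ u + 3v ≤ 3, which is impossible since 7 > 3. No point satisfies all constraints.

The feasible region is empty; the LP is infeasible.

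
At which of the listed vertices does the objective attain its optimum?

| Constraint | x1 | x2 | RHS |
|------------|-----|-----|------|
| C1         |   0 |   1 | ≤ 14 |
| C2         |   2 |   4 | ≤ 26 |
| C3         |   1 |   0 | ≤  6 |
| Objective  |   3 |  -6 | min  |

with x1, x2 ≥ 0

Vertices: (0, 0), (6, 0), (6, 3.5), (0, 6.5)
Evaluating z = 3x1 - 6x2 at each vertex:
  (0, 0): z = 0
  (6, 0): z = 18
  (6, 3.5): z = -3
  (0, 6.5): z = -39

The smallest value is z = -39, attained at (0, 6.5).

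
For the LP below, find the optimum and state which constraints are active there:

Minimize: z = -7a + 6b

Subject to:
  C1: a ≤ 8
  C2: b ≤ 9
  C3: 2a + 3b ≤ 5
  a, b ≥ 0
Optimal: a = 2.5, b = 0
Slack at optimum:
  C1: slack = 5.5
  C2: slack = 9
  C3: slack = 0 (binding)
  a ≥ 0: a = 2.5
  b ≥ 0: b = 0 (binding)
Binding constraints: C3, b ≥ 0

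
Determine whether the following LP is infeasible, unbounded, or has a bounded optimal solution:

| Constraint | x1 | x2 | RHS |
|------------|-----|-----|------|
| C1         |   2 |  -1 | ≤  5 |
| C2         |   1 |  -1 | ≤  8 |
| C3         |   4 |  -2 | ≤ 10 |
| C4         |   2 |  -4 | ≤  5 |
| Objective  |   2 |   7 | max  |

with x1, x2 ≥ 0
Feasible point: (0, 0) satisfies every constraint, so the LP is feasible.
Direction d = (0, 1): for each constraint row a, a·d ≤ 0 —
  (2)(0) + (-1)(1) = -1 ≤ 0
  (1)(0) + (-1)(1) = -1 ≤ 0
  (4)(0) + (-2)(1) = -2 ≤ 0
  (2)(0) + (-4)(1) = -4 ≤ 0
and d ≥ 0, so (0, 0) + t·d stays feasible for every t ≥ 0. Along this ray z = 2x1 + 7x2 changes by 7 per unit t, so z → +∞.

The LP is unbounded; z can be made arbitrarily large.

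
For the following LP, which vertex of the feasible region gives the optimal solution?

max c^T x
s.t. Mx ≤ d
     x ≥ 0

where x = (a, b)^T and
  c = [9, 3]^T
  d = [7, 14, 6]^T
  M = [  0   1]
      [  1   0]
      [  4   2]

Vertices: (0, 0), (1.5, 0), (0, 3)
Evaluating z = 9a + 3b at each vertex:
  (0, 0): z = 0
  (1.5, 0): z = 13.5
  (0, 3): z = 9

The largest value is z = 13.5, attained at (1.5, 0).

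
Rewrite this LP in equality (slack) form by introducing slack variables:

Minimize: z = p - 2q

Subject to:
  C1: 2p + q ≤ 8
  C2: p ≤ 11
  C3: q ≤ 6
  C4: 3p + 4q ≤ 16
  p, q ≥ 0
min z = p - 2q

s.t.
  2p + q + s1 = 8
  p + s2 = 11
  q + s3 = 6
  3p + 4q + s4 = 16
  p, q, s1, s2, s3, s4 ≥ 0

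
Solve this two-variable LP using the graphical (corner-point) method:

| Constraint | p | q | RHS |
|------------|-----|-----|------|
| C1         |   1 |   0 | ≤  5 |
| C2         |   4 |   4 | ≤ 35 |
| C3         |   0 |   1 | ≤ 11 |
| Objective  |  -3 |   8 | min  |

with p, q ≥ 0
Each vertex is the intersection of two constraint boundaries that also satisfies all remaining constraints:
  p = 0 and q = 0 → (0, 0)
  p = 5 and q = 0 → (5, 0)
  p = 5 and 4p + 4q = 35 → (5, 3.75)
  4p + 4q = 35 and p = 0 → (0, 8.75)

Evaluating z = -3p + 8q at each vertex:
  (0, 0): z = 0
  (5, 0): z = -15
  (5, 3.75): z = 15
  (0, 8.75): z = 70

The minimum is at (5, 0) with z = -15.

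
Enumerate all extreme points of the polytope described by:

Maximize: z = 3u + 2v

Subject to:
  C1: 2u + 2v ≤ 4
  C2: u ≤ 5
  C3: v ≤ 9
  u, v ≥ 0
Each vertex is the intersection of two constraint boundaries that also satisfies all remaining constraints:
  u = 0 and v = 0 → (0, 0)
  2u + 2v = 4 and v = 0 → (2, 0)
  2u + 2v = 4 and u = 0 → (0, 2)

Vertices: (0, 0), (2, 0), (0, 2)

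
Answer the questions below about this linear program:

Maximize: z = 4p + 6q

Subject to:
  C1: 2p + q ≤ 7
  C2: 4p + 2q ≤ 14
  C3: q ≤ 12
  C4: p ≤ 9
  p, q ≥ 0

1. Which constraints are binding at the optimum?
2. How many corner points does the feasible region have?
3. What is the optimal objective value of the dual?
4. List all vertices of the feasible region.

1. C1, C2, p ≥ 0
2. 3
3. 42 (by strong duality, equal to the primal optimum)
4. (0, 0), (3.5, 0), (0, 7)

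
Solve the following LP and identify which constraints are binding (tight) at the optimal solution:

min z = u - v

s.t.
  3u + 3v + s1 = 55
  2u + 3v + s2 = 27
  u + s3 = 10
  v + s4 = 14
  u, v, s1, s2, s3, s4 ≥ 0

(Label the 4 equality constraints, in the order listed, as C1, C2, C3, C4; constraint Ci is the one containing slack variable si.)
Optimal: u = 0, v = 9
Slack at optimum:
  C1: slack = 28
  C2: slack = 0 (binding)
  C3: slack = 10
  C4: slack = 5
  u ≥ 0: u = 0 (binding)
  v ≥ 0: v = 9
Binding constraints: C2, u ≥ 0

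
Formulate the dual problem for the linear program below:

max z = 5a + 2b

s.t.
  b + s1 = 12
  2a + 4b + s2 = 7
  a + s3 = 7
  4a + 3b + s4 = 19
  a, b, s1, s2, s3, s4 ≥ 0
Minimize: z = 12y1 + 7y2 + 7y3 + 19y4

Subject to:
  C1: -2y2 - y3 - 4y4 ≤ -5
  C2: -y1 - 4y2 - 3y4 ≤ -2
  y1, y2, y3, y4 ≥ 0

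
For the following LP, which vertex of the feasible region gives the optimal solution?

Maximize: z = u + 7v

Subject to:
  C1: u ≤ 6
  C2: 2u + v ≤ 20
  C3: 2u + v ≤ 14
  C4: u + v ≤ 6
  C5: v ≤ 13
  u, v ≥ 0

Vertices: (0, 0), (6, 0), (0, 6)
(0, 6) with z = 42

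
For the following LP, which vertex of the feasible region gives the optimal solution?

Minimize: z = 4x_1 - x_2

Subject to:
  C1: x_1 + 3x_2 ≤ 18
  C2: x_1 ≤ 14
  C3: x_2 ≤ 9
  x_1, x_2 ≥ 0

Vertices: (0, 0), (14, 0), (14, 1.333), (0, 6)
Evaluating z = 4x_1 - x_2 at each vertex:
  (0, 0): z = 0
  (14, 0): z = 56
  (14, 1.333): z = 54.67
  (0, 6): z = -6

The smallest value is z = -6, attained at (0, 6).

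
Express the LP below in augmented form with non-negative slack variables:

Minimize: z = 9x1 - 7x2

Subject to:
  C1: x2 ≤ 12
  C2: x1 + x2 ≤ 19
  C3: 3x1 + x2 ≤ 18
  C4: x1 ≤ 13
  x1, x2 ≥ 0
min z = 9x1 - 7x2

s.t.
  x2 + s1 = 12
  x1 + x2 + s2 = 19
  3x1 + x2 + s3 = 18
  x1 + s4 = 13
  x1, x2, s1, s2, s3, s4 ≥ 0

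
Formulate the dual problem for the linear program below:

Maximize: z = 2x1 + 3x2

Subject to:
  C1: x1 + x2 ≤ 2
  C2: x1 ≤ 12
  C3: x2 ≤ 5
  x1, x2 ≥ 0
Minimize: z = 2y1 + 12y2 + 5y3

Subject to:
  C1: -y1 - y2 ≤ -2
  C2: -y1 - y3 ≤ -3
  y1, y2, y3 ≥ 0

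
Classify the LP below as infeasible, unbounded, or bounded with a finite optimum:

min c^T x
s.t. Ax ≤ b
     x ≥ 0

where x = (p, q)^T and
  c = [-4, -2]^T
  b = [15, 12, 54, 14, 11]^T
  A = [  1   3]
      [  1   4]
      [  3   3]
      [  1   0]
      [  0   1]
The point (12, 0) satisfies every constraint, so the LP is feasible; the constraints give p ≤ 14 and q ≤ 11, which with p, q ≥ 0 keep the feasible region inside a bounded box. A feasible, bounded LP attains a finite optimum at a vertex.

The LP has an optimal solution: (12, 0) with z = -48.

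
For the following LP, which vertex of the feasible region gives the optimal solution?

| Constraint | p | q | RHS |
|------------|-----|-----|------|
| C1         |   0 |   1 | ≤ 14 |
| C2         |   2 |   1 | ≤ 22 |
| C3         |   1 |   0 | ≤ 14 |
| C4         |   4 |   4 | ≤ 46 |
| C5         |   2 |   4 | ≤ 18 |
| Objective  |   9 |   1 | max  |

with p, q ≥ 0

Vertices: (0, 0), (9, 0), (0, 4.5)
Evaluating z = 9p + q at each vertex:
  (0, 0): z = 0
  (9, 0): z = 81
  (0, 4.5): z = 4.5

The largest value is z = 81, attained at (9, 0).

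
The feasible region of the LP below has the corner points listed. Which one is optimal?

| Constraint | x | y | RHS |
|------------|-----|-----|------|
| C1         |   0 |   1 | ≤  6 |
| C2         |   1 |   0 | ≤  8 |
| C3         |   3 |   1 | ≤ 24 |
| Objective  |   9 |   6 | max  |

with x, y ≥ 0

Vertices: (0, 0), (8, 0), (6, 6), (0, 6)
Evaluating z = 9x + 6y at each vertex:
  (0, 0): z = 0
  (8, 0): z = 72
  (6, 6): z = 90
  (0, 6): z = 36

The largest value is z = 90, attained at (6, 6).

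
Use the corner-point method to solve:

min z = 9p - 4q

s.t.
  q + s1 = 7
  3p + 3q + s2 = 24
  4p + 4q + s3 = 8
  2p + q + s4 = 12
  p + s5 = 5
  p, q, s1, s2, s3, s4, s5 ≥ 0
p = 0, q = 2, z = -8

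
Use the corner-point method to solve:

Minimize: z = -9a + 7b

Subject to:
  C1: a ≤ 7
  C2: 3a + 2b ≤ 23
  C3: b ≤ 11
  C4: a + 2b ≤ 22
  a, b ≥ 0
Each vertex is the intersection of two constraint boundaries that also satisfies all remaining constraints:
  a = 0 and b = 0 → (0, 0)
  a = 7 and b = 0 → (7, 0)
  a = 7 and 3a + 2b = 23 → (7, 1)
  3a + 2b = 23 and a + 2b = 22 → (0.5, 10.75)
  b = 11 and a + 2b = 22 → (0, 11)

Evaluating z = -9a + 7b at each vertex:
  (0, 0): z = 0
  (7, 0): z = -63
  (7, 1): z = -56
  (0.5, 10.75): z = 70.75
  (0, 11): z = 77

The minimum is at (7, 0) with z = -63.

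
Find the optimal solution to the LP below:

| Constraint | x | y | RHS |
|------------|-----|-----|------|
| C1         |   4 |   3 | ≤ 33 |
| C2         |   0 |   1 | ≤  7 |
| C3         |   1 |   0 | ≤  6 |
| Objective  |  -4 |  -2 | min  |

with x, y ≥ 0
Each vertex is the intersection of two constraint boundaries that also satisfies all remaining constraints:
  x = 0 and y = 0 → (0, 0)
  x = 6 and y = 0 → (6, 0)
  4x + 3y = 33 and x = 6 → (6, 3)
  4x + 3y = 33 and y = 7 → (3, 7)
  y = 7 and x = 0 → (0, 7)

Evaluating z = -4x - 2y at each vertex:
  (0, 0): z = 0
  (6, 0): z = -24
  (6, 3): z = -30
  (3, 7): z = -26
  (0, 7): z = -14

The minimum is at (6, 3) with z = -30.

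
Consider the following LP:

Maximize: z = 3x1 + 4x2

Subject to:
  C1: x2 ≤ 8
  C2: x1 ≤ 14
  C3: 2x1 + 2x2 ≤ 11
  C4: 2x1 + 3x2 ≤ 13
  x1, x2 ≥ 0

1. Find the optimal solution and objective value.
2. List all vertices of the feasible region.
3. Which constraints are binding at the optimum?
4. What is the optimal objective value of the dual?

1. x1 = 3.5, x2 = 2, z = 18.5
2. (0, 0), (5.5, 0), (3.5, 2), (0, 4.333)
3. C3, C4
4. 18.5 (by strong duality, equal to the primal optimum)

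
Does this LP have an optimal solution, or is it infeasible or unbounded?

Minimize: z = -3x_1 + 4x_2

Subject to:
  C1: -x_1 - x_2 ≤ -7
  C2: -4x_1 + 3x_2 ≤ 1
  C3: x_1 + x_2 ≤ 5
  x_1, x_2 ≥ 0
C3 requires x_1 + x_2 ≤ 5, while C1 (-x_1 - x_2 ≤ -7) is equivalent to x_1 + x_2 ≥ 7. Together they would need 7 ≤ x_1 + x_2 ≤ 5, which is impossible since 7 > 5. No point satisfies all constraints.

Infeasible: no point satisfies all constraints simultaneously.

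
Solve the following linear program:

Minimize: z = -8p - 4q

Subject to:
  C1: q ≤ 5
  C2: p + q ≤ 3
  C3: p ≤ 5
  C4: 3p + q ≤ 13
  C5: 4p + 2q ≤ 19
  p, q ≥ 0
p = 3, q = 0, z = -24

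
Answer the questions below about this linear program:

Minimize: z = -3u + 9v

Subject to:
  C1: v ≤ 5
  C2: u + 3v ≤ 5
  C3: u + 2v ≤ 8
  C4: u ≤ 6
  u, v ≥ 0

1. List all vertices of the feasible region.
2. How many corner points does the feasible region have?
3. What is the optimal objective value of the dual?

1. (0, 0), (5, 0), (0, 1.667)
2. 3
3. -15 (by strong duality, equal to the primal optimum)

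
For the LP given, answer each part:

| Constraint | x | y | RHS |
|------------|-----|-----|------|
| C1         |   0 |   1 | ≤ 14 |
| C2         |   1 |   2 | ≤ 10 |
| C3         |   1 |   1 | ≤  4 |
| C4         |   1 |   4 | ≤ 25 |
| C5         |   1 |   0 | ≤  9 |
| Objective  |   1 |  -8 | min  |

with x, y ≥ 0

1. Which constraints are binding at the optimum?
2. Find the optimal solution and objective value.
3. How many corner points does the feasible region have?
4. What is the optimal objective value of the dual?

1. C3, x ≥ 0
2. x = 0, y = 4, z = -32
3. 3
4. -32 (by strong duality, equal to the primal optimum)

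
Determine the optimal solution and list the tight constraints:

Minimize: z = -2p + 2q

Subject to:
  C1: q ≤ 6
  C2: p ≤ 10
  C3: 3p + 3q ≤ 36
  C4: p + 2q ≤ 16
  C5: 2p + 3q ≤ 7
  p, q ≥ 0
Optimal: p = 3.5, q = 0
Binding: C5, q ≥ 0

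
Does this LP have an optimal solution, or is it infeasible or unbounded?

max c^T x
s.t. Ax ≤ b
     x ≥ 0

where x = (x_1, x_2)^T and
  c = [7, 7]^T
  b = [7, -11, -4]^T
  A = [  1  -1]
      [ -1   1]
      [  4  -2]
One constraint requires x_1 - x_2 ≤ 7, while the constraint -x_1 + x_2 ≤ -11 is equivalent to x_1 - x_2 ≥ 11. Together they would need 11 ≤ x_1 - x_2 ≤ 7, which is impossible since 11 > 7. No point satisfies all constraints.

Infeasible — the constraint set is empty.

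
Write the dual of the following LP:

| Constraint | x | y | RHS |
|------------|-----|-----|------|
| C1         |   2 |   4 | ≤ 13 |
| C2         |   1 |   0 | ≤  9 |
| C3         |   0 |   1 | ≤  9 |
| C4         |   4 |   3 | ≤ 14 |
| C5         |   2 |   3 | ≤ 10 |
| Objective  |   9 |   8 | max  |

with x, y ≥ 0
Minimize: z = 13y1 + 9y2 + 9y3 + 14y4 + 10y5

Subject to:
  C1: -2y1 - y2 - 4y4 - 2y5 ≤ -9
  C2: -4y1 - y3 - 3y4 - 3y5 ≤ -8
  y1, y2, y3, y4, y5 ≥ 0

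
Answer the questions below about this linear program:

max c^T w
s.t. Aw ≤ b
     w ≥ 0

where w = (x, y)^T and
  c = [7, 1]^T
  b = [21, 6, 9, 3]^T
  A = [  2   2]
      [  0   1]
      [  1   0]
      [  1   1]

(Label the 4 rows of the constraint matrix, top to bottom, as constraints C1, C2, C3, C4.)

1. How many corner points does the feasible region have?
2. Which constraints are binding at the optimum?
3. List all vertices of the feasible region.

1. 3
2. C4, y ≥ 0
3. (0, 0), (3, 0), (0, 3)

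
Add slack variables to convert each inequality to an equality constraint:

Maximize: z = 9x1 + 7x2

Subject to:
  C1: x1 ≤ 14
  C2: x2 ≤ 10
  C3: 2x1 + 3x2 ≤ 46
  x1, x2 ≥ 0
max z = 9x1 + 7x2

s.t.
  x1 + s1 = 14
  x2 + s2 = 10
  2x1 + 3x2 + s3 = 46
  x1, x2, s1, s2, s3 ≥ 0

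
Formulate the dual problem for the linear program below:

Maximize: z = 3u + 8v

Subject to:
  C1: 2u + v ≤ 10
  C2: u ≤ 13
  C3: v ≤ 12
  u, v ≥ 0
Minimize: z = 10y1 + 13y2 + 12y3

Subject to:
  C1: -2y1 - y2 ≤ -3
  C2: -y1 - y3 ≤ -8
  y1, y2, y3 ≥ 0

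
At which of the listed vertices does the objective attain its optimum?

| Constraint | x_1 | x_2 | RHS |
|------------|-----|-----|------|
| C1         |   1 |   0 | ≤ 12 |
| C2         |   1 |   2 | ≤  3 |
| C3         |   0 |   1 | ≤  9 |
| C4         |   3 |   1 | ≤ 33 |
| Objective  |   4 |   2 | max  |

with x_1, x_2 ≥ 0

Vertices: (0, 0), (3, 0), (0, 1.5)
(3, 0) with z = 12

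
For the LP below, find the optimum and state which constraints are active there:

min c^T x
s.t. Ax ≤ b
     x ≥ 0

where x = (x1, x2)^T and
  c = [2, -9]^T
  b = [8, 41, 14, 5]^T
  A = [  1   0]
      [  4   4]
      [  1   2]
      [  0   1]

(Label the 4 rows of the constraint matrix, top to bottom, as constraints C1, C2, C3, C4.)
Optimal: x1 = 0, x2 = 5
Slack at optimum:
  C1: slack = 8
  C2: slack = 21
  C3: slack = 4
  C4: slack = 0 (binding)
  x1 ≥ 0: x1 = 0 (binding)
  x2 ≥ 0: x2 = 5
Binding constraints: C4, x1 ≥ 0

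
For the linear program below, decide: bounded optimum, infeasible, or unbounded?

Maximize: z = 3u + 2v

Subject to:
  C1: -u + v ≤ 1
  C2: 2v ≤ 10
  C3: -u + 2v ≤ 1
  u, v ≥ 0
Feasible point: (0, 0) satisfies every constraint, so the LP is feasible.
Direction d = (1, 0): for each constraint row a, a·d ≤ 0 —
  (-1)(1) + (1)(0) = -1 ≤ 0
  (0)(1) + (2)(0) = 0 ≤ 0
  (-1)(1) + (2)(0) = -1 ≤ 0
and d ≥ 0, so (0, 0) + t·d stays feasible for every t ≥ 0. Along this ray z = 3u + 2v changes by 3 per unit t, so z → +∞.

Unbounded — the objective can increase without bound over the feasible region.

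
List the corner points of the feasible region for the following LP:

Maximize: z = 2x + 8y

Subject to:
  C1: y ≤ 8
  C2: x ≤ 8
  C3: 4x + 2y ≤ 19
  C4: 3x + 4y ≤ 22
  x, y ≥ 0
Each vertex is the intersection of two constraint boundaries that also satisfies all remaining constraints:
  x = 0 and y = 0 → (0, 0)
  4x + 2y = 19 and y = 0 → (4.75, 0)
  4x + 2y = 19 and 3x + 4y = 22 → (3.2, 3.1)
  3x + 4y = 22 and x = 0 → (0, 5.5)

Vertices: (0, 0), (4.75, 0), (3.2, 3.1), (0, 5.5)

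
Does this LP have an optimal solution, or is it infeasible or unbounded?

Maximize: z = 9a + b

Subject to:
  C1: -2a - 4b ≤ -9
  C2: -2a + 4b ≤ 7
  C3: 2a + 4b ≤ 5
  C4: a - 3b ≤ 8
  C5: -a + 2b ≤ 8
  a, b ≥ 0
C3 requires 2a + 4b ≤ 5, while C1 (-2a - 4b ≤ -9) is equivalent to 2a + 4b ≥ 9. Together they would need 9 ≤ 2a + 4b ≤ 5, which is impossible since 9 > 5. No point satisfies all constraints.

Infeasible — the constraint set is empty.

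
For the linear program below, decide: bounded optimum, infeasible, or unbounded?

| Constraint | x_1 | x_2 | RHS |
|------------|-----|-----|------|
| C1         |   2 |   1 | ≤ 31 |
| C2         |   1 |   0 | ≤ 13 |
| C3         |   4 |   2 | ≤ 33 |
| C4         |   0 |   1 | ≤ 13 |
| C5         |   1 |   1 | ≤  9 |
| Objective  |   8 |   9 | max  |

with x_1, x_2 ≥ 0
The point (0, 9) satisfies every constraint, so the LP is feasible; the constraints give x_1 ≤ 13 and x_2 ≤ 13, which with x_1, x_2 ≥ 0 keep the feasible region inside a bounded box. A feasible, bounded LP attains a finite optimum at a vertex.

The LP has an optimal solution: (0, 9) with z = 81.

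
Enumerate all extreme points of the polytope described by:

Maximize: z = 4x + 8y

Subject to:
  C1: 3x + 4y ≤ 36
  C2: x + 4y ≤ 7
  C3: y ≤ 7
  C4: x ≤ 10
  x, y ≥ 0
Each vertex is the intersection of two constraint boundaries that also satisfies all remaining constraints:
  x = 0 and y = 0 → (0, 0)
  x + 4y = 7 and y = 0 → (7, 0)
  x + 4y = 7 and x = 0 → (0, 1.75)

Vertices: (0, 0), (7, 0), (0, 1.75)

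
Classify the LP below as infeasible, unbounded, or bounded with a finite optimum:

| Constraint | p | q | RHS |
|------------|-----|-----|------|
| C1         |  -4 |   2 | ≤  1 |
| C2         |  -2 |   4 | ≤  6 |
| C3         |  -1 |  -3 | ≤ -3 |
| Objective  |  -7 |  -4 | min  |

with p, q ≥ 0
Feasible point: (1, 1) satisfies every constraint, so the LP is feasible.
Direction d = (1, 0): for each constraint row a, a·d ≤ 0 —
  (-4)(1) + (2)(0) = -4 ≤ 0
  (-2)(1) + (4)(0) = -2 ≤ 0
  (-1)(1) + (-3)(0) = -1 ≤ 0
and d ≥ 0, so (1, 1) + t·d stays feasible for every t ≥ 0. Along this ray z = -7p - 4q changes by -7 per unit t, so z → −∞.

Unbounded — the objective can decrease without bound over the feasible region.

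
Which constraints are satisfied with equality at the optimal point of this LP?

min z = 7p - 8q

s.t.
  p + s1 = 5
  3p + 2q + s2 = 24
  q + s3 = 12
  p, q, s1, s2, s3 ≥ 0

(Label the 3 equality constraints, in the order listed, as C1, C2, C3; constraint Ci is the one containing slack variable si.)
Optimal: p = 0, q = 12
Slack at optimum:
  C1: slack = 5
  C2: slack = 0 (binding)
  C3: slack = 0 (binding)
  p ≥ 0: p = 0 (binding)
  q ≥ 0: q = 12
Binding constraints: C2, C3, p ≥ 0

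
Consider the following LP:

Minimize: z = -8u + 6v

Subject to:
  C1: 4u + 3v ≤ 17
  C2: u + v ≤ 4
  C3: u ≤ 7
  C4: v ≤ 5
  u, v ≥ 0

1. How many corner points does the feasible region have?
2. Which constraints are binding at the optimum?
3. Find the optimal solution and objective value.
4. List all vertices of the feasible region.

1. 3
2. C2, v ≥ 0
3. u = 4, v = 0, z = -32
4. (0, 0), (4, 0), (0, 4)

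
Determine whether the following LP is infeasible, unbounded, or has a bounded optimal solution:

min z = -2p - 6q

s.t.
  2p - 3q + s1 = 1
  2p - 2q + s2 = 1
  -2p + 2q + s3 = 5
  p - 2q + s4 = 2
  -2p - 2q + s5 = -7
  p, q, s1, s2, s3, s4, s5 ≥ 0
Feasible point: (1, 3) satisfies every constraint, so the LP is feasible.
Direction d = (1, 1): for each constraint row a, a·d ≤ 0 —
  (2)(1) + (-3)(1) = -1 ≤ 0
  (2)(1) + (-2)(1) = 0 ≤ 0
  (-2)(1) + (2)(1) = 0 ≤ 0
  (1)(1) + (-2)(1) = -1 ≤ 0
  (-2)(1) + (-2)(1) = -4 ≤ 0
and d ≥ 0, so (1, 3) + t·d stays feasible for every t ≥ 0. Along this ray z = -2p - 6q changes by -8 per unit t, so z → −∞.

Unbounded: there is a feasible ray along which z → −∞.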